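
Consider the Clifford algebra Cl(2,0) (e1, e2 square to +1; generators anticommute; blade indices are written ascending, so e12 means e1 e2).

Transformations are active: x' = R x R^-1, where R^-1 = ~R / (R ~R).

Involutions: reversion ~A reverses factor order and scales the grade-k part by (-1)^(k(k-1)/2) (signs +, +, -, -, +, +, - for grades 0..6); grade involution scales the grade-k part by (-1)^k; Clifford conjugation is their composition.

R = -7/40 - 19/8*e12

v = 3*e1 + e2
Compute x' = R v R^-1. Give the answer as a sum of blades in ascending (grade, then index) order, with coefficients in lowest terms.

~R = -7/40 + 19/8*e12, and R ~R = 4537/800, so R^-1 = ~R / (4537/800).
R v = -29/10*e1 + 139/20*e2
Answer: -12799/4537*e1 - 6483/4537*e2


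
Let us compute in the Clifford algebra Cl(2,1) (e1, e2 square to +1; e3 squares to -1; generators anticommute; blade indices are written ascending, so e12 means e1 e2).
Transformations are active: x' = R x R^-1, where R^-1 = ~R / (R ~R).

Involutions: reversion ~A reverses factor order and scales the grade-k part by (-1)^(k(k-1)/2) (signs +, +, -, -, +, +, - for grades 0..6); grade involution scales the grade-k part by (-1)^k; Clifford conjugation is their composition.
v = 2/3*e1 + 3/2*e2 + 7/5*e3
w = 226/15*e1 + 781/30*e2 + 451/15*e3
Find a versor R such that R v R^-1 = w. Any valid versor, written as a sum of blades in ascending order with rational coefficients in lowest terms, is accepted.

Take R = v + w = 236/15*e1 + 413/15*e2 + 472/15*e3. Because q(v) = q(w) = 661/900, conjugation by R sends v exactly to w.
Answer: 236/15*e1 + 413/15*e2 + 472/15*e3


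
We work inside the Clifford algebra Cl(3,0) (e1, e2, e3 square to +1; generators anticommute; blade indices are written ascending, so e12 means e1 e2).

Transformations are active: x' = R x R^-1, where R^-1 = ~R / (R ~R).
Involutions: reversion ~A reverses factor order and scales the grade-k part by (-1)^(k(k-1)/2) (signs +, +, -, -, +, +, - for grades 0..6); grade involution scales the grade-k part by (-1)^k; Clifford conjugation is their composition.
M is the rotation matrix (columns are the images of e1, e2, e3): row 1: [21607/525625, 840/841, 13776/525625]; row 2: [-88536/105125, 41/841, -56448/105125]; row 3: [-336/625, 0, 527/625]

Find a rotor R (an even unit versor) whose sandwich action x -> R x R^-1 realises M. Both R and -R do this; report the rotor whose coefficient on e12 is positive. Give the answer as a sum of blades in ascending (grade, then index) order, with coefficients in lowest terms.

Method: write R = a + b12*e12 + b13*e13 + b23*e23 with a^2 + b12^2 + b13^2 + b23^2 = 1 (so R^-1 = ~R). Expanding the columns R e_j ~R gives tr M = 4a^2 - 1 and, from the antisymmetric part, M21 - M12 = -4a*b12, M13 - M31 = 4a*b13, M32 - M23 = -4a*b23.
Here tr M = 490439/525625, so a^2 = (1 + tr M)/4 = 254016/525625 and a = ±504/725. Taking a = 504/725: M21 - M12 = -193536/105125, M13 - M31 = 296352/525625, M32 - M23 = 56448/105125, giving b12 = 96/145, b13 = 147/725, b23 = -28/145, i.e. R = 504/725 + 96/145*e12 + 147/725*e13 - 28/145*e23.
Its e12 coefficient is already positive.
Answer: 504/725 + 96/145*e12 + 147/725*e13 - 28/145*e23. Sheet selection: the two-to-one cover makes ±R indistinguishable at the matrix level (trace 490439/525625), so uniqueness comes from the required sign on e12.


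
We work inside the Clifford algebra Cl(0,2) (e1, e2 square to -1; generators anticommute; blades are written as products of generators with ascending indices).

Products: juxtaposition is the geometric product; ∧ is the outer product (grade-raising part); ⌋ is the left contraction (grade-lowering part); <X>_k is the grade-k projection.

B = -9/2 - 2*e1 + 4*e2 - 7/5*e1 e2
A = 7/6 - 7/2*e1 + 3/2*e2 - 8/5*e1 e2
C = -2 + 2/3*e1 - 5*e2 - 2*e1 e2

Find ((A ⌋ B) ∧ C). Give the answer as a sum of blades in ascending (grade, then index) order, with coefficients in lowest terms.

step 1: -2049/100 - 133/30*e1 - 7/30*e2 - 49/30*e1 e2
step 2: 2049/50 - 719/150*e1 + 1235/12*e2 + 14978/225*e1 e2
Answer: 2049/50 - 719/150*e1 + 1235/12*e2 + 14978/225*e1 e2


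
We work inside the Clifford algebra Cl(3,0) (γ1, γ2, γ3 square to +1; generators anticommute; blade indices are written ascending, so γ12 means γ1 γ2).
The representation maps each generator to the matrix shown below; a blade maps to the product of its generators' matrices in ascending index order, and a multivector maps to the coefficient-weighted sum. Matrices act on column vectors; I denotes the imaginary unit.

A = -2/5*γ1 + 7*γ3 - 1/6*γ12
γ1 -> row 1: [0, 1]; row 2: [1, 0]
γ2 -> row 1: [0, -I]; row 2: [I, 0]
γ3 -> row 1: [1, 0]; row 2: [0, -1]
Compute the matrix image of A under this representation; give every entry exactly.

Bivector images (products of the table entries): rho(γ12) = rho(γ1)rho(γ2) = row 1: [I, 0]; row 2: [0, -I].
M = (-2/5)*rho(γ1) + (7)*rho(γ3) + (-1/6)*rho(γ12), summed entrywise:
Answer: row 1: [7 - I/6, -2/5]; row 2: [-2/5, -7 + I/6]


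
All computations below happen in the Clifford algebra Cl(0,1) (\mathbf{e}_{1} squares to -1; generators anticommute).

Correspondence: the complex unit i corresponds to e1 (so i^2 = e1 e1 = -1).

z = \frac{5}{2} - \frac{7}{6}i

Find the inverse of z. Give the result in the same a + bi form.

In blades: z = \frac{5}{2} - \frac{7}{6} e_{1}.
With qbar = \frac{5}{2} + \frac{7}{6} e_{1} (scalar fixed, mapped units negated), z qbar = \frac{137}{18} (the sum of squared coefficients), so z^-1 = qbar / (\frac{137}{18}) = \frac{45}{137} + \frac{21}{137} e_{1}; translating back:
Answer: \frac{45}{137} + \frac{21}{137}i


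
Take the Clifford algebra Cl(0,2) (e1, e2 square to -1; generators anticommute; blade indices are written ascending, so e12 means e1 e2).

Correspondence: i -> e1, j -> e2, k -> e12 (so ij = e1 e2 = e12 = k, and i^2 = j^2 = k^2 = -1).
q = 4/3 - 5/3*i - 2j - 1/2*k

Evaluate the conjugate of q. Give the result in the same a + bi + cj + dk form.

In blades: q = 4/3 - 5/3*e1 - 2*e2 - 1/2*e12.
Conjugation here is Clifford conjugation: the scalar is fixed and the grade-1 and grade-2 blades all flip sign, giving 4/3 + 5/3*e1 + 2*e2 + 1/2*e12; translating back:
Answer: 4/3 + 5/3*i + 2j + 1/2*k


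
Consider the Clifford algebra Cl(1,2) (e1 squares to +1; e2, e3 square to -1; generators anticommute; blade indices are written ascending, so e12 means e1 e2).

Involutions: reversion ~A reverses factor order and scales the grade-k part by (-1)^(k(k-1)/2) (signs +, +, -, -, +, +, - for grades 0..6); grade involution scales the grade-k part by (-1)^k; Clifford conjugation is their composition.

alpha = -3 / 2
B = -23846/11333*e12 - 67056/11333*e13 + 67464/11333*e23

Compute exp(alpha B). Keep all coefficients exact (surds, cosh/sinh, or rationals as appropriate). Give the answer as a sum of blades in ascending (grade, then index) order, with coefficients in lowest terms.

B^2 term by term: the squares give (-23846/11333)^2*(e12)^2 + (-67056/11333)^2*(e13)^2 + (67464/11333)^2*(e23)^2 = 568631716/128436889*(+1) + 4496507136/128436889*(+1) + 4551391296/128436889*(-1) = 4 (each basis 2-blade squares to minus the product of its generators' squares); cross terms between blades sharing an index anticommute and cancel. So B^2 = 4.
B^2 = 4 — a positive square means the series sums to a boost: l = 2, alpha*l = -3, so exp(alpha B) = cosh(-3) + (sinh(-3)/2)*B = cosh(3) + (-sinh(3)/2)*B.
Answer: cosh(3) + 11923*sinh(3)/11333*e12 + 33528*sinh(3)/11333*e13 - 33732*sinh(3)/11333*e23


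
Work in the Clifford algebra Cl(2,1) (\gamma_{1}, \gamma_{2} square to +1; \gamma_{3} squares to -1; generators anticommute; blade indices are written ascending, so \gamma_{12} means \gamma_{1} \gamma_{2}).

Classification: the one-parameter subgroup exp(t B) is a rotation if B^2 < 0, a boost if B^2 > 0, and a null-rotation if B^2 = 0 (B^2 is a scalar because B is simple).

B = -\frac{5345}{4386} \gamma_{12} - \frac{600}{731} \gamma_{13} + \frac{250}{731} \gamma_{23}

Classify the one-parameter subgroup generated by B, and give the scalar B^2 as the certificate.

B^2 term by term: the squares give (-\frac{5345}{4386})^2*(\gamma_{12})^2 + (-\frac{600}{731})^2*(\gamma_{13})^2 + (\frac{250}{731})^2*(\gamma_{23})^2 = \frac{28569025}{19236996}*(-1) + \frac{360000}{534361}*(+1) + \frac{62500}{534361}*(+1) = -\frac{25}{36} (each basis 2-blade squares to minus the product of its generators' squares); cross terms between blades sharing an index anticommute and cancel. So B^2 = -\frac{25}{36}.
Answer: rotation, certificate B^2 = -\frac{25}{36}. The scalar -\frac{25}{36} is the complete invariant here: its sign names the subgroup type.


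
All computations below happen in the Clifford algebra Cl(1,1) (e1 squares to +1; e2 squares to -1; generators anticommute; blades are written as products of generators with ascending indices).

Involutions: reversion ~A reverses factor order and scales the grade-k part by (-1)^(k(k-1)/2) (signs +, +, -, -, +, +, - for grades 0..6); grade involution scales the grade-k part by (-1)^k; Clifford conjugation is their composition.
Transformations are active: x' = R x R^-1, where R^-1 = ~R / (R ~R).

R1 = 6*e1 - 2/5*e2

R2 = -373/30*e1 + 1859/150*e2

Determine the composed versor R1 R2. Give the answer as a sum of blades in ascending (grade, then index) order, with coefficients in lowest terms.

Distribute over the terms of R1 (each basis-blade product reordered to ascending indices, repeated generators contracted through their squares):
(6*e1) R2 = -373/5 + 1859/25*e1 e2
(-2/5*e2) R2 = 1859/375 - 373/75*e1 e2
Summing the partial products and collecting blades:
Answer: -26116/375 + 5204/75*e1 e2


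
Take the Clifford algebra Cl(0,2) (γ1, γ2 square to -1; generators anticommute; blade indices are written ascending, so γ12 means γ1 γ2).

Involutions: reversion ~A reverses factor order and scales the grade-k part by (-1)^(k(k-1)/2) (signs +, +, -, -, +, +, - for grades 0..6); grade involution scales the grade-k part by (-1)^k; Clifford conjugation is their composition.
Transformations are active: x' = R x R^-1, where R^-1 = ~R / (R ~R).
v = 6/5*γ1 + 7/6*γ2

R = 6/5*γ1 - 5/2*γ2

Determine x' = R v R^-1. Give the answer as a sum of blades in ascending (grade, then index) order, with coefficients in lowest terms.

~R = 6/5*γ1 - 5/2*γ2, and R ~R = -769/100, so R^-1 = ~R / (-769/100).
R v = 443/300 + 22/5*γ12
Answer: -6386/3845*γ1 - 953/4614*γ2


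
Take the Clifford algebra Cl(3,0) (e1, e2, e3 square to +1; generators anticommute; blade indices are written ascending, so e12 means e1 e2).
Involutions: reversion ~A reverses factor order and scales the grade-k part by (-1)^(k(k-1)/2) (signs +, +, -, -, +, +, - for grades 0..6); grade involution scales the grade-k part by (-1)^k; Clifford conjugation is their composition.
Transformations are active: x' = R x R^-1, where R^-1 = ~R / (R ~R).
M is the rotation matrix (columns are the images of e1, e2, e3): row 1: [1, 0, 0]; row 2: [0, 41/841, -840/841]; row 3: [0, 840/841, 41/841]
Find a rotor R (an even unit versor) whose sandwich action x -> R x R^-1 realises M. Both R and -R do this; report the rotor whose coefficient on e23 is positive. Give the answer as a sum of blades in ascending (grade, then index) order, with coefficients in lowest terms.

Method: write R = a + b12*e12 + b13*e13 + b23*e23 with a^2 + b12^2 + b13^2 + b23^2 = 1 (so R^-1 = ~R). Expanding the columns R e_j ~R gives tr M = 4a^2 - 1 and, from the antisymmetric part, M21 - M12 = -4a*b12, M13 - M31 = 4a*b13, M32 - M23 = -4a*b23.
Here tr M = 923/841, so a^2 = (1 + tr M)/4 = 441/841 and a = ±21/29. Taking a = 21/29: M21 - M12 = 0, M13 - M31 = 0, M32 - M23 = 1680/841, giving b12 = 0, b13 = 0, b23 = -20/29, i.e. R = 21/29 - 20/29*e23.
Its e23 coefficient is negative, so report the other preimage -R.
Answer: -21/29 + 20/29*e23. Uniqueness: Spin(3) -> SO(3) maps R and -R to the same rotation of trace 923/841; fixing the sign of the e23 coefficient removes the ambiguity.


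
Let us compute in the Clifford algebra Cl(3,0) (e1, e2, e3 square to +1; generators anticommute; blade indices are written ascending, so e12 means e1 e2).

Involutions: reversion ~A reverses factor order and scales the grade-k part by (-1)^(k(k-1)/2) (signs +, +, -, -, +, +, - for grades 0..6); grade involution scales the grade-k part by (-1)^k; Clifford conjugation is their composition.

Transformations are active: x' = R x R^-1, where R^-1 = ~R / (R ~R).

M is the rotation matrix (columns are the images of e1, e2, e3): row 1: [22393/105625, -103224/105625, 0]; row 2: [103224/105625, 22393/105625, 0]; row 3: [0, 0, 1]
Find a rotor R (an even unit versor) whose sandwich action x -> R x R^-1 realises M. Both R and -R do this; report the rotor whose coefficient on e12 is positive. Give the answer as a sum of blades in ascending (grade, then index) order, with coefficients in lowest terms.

Method: write R = a + b12*e12 + b13*e13 + b23*e23 with a^2 + b12^2 + b13^2 + b23^2 = 1 (so R^-1 = ~R). Expanding the columns R e_j ~R gives tr M = 4a^2 - 1 and, from the antisymmetric part, M21 - M12 = -4a*b12, M13 - M31 = 4a*b13, M32 - M23 = -4a*b23.
Here tr M = 150411/105625, so a^2 = (1 + tr M)/4 = 64009/105625 and a = ±253/325. Taking a = 253/325: M21 - M12 = 206448/105625, M13 - M31 = 0, M32 - M23 = 0, giving b12 = -204/325, b13 = 0, b23 = 0, i.e. R = 253/325 - 204/325*e12.
Its e12 coefficient is negative, so report the other preimage -R.
Answer: -253/325 + 204/325*e12. Uniqueness: Spin(3) -> SO(3) maps R and -R to the same rotation of trace 150411/105625; fixing the sign of the e12 coefficient removes the ambiguity.


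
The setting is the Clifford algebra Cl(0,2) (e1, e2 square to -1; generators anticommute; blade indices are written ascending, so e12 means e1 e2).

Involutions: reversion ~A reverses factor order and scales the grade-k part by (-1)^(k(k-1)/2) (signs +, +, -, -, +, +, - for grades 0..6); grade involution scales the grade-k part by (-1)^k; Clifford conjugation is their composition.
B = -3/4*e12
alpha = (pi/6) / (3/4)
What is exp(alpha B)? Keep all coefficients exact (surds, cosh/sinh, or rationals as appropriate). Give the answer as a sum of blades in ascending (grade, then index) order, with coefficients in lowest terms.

B^2 = (-3/4)^2*(e12)^2 = 9/16*(-1) = -9/16 (a basis 2-blade squares to minus the product of its generators' squares).
B^2 = -9/16 — circular case — the even/odd split gives cos and sin: l = 3/4, alpha*l = pi/6, so exp(alpha B) = cos(pi/6) + (sin(pi/6)/(3/4))*B = sqrt(3)/2 + (2/3)*B.
Answer: sqrt(3)/2 - 1/2*e12


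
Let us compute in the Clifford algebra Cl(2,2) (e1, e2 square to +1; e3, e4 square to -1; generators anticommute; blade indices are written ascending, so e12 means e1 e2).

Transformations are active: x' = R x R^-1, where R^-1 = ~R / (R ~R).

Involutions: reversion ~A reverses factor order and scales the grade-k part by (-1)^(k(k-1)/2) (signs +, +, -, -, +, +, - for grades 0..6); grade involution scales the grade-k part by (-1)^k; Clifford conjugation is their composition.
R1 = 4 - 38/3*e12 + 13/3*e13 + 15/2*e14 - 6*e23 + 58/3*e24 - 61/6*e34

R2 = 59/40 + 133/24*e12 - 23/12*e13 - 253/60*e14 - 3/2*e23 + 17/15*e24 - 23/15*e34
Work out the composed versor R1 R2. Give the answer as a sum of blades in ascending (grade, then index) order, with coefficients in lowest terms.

Distribute over the grade parts of R1 (each basis-blade product reordered to ascending indices, repeated generators contracted through their squares):
<R1>_0 (= 4) R2 = 59/10 + 133/6*e12 - 23/3*e13 - 253/15*e14 - 6*e23 + 68/15*e24 - 92/15*e34
<R1>_2 (= -38/3*e12 + 13/3*e13 + 15/2*e14 - 6*e23 + 58/3*e24 - 61/6*e34) R2 = 16411/360 + 9601/180*e12 + 769/180*e13 - 60697/720*e14 - 1961/72*e23 + 16357/720*e24 - 4795/144*e34 + 6679/720*e1234
Summing the partial products and collecting blades:
Answer: 3707/72 + 13591/180*e12 - 611/180*e13 - 72841/720*e14 - 2393/72*e23 + 19621/720*e24 - 28391/720*e34 + 6679/720*e1234


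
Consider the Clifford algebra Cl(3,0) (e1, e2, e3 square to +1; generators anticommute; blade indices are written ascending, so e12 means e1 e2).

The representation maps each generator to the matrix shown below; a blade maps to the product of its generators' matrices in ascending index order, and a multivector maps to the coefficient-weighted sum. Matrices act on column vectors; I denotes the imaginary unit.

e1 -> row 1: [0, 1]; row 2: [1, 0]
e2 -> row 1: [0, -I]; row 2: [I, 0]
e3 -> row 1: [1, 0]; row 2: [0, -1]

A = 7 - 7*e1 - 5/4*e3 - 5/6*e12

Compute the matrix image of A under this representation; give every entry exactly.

Bivector images (products of the table entries): rho(e12) = rho(e1)rho(e2) = row 1: [I, 0]; row 2: [0, -I].
M = (7)*1 + (-7)*rho(e1) + (-5/4)*rho(e3) + (-5/6)*rho(e12), summed entrywise (1 is the identity matrix):
Answer: row 1: [23/4 - 5*I/6, -7]; row 2: [-7, 33/4 + 5*I/6]


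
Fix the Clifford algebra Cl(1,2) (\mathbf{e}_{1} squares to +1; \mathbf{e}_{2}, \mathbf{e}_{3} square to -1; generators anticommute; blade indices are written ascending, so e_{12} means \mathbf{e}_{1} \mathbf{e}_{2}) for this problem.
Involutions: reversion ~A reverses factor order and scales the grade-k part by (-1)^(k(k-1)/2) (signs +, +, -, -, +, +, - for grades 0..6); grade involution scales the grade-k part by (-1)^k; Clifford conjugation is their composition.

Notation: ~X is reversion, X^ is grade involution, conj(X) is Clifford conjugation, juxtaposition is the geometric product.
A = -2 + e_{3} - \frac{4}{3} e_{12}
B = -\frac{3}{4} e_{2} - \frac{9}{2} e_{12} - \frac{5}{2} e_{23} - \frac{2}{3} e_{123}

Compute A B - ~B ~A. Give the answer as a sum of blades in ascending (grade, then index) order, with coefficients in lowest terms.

first term: 6 - e_{1} - e_{2} + \frac{8}{9} e_{3} + \frac{29}{3} e_{12} - \frac{10}{3} e_{13} + \frac{23}{4} e_{23} - \frac{19}{6} e_{123}
second term: 6 - e_{1} - e_{2} + \frac{8}{9} e_{3} - \frac{29}{3} e_{12} + \frac{10}{3} e_{13} - \frac{23}{4} e_{23} + \frac{19}{6} e_{123}
Answer: \frac{58}{3} e_{12} - \frac{20}{3} e_{13} + \frac{23}{2} e_{23} - \frac{19}{3} e_{123}


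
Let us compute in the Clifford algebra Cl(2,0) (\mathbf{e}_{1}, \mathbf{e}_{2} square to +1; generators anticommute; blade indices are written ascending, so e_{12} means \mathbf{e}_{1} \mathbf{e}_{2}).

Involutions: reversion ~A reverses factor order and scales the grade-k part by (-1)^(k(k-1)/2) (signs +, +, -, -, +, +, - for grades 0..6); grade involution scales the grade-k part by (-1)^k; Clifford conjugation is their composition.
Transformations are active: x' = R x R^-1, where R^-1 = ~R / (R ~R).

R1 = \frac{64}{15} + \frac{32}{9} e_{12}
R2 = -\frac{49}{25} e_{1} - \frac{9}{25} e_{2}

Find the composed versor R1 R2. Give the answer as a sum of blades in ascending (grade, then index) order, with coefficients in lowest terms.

Distribute over the terms of R1 (each basis-blade product reordered to ascending indices, repeated generators contracted through their squares):
(\frac{64}{15}) R2 = -\frac{3136}{375} e_{1} - \frac{192}{125} e_{2}
(\frac{32}{9} e_{12}) R2 = -\frac{32}{25} e_{1} + \frac{1568}{225} e_{2}
Summing the partial products and collecting blades:
Answer: -\frac{3616}{375} e_{1} + \frac{6112}{1125} e_{2}


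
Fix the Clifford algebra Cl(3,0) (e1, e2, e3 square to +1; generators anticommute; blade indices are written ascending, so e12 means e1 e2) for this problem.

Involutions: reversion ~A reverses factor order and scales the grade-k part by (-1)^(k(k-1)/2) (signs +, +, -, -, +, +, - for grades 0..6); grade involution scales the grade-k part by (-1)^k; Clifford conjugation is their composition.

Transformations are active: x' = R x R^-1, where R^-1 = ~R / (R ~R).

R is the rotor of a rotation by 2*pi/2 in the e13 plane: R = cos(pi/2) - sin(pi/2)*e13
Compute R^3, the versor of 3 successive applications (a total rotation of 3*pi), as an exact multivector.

Because a rotor carries half the rotation angle, composing 3 copies of this e13-plane rotor multiplies the phase: 3*(pi/2) = 3*pi/2, hence R^3 = cos(3*pi/2) - sin(3*pi/2)*e13.
cos(3*pi/2) = 0 and sin(3*pi/2) = -1, so R^3 = e13. The net rotation is 1*pi (after discarding 1 full turn, each of which contributes a factor -1 to the rotor); the rotor keeps the half-angle phase exactly.
Answer: e13


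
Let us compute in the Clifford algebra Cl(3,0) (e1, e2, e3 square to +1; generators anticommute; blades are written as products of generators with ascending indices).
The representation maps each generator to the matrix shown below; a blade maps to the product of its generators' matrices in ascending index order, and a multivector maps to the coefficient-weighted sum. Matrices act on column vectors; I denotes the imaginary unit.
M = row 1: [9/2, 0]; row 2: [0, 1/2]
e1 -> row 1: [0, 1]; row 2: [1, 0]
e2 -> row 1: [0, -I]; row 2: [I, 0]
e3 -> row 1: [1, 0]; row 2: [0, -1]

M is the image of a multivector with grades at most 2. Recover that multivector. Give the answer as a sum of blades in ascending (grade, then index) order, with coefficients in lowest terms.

Method: 1, rho(e1), rho(e2), rho(e3) form a trace-orthogonal basis of the 2x2 complex matrices (tr(X Y) = 2 if X = Y, else 0), so M = m0*1 + m1*rho(e1) + m2*rho(e2) + m3*rho(e3) with m0 = tr(M)/2 = 5/2, m1 = tr(M rho(e1))/2 = 0, m2 = tr(M rho(e2))/2 = 0, m3 = tr(M rho(e3))/2 = 2.
Multiplying table entries, the bivector images are rho(e1 e2) = I*rho(e3), rho(e1 e3) = -I*rho(e2), rho(e2 e3) = I*rho(e1); with real blade coefficients the real parts of m0..m3 are the coefficients of 1, e1, e2, e3 and the imaginary parts give the bivectors (e2 e3: Im m1, e1 e3: -Im m2, e1 e2: Im m3).
Answer: 5/2 + 2*e3


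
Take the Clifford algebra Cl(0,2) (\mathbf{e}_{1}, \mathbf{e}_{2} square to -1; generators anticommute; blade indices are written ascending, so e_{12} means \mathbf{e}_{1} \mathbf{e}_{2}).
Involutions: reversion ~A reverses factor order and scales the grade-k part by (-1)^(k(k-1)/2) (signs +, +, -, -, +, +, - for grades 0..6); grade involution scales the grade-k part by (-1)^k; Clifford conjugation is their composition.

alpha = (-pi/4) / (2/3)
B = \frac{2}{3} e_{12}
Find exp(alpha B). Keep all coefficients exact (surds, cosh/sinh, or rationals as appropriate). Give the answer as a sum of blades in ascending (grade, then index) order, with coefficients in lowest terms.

B^2 = (\frac{2}{3})^2*(e_{12})^2 = \frac{4}{9}*(-1) = -\frac{4}{9} (a basis 2-blade squares to minus the product of its generators' squares).
B^2 = -\frac{4}{9} — a negative square means the series sums to a rotation: l = \frac{2}{3}, alpha*l = - \frac{\pi}{4}, so exp(alpha B) = cos(- \frac{\pi}{4}) + (sin(- \frac{\pi}{4})/(\frac{2}{3}))*B = \frac{\sqrt{2}}{2} + (- \frac{3 \sqrt{2}}{4})*B.
Answer: \frac{\sqrt{2}}{2} - \frac{\sqrt{2}}{2} e_{12}


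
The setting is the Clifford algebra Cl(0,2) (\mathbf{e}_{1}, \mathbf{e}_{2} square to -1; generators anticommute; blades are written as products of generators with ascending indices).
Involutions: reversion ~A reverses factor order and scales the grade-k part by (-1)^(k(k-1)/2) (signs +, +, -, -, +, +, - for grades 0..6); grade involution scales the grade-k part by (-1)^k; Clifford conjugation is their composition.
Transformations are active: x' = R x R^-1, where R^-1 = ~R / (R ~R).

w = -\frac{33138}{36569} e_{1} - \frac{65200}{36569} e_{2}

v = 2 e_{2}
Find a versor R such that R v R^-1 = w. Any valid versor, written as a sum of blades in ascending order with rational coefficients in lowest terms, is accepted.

Since q(v) = q(w) = -4, the sum R = v + w = -\frac{33138}{36569} e_{1} + \frac{7938}{36569} e_{2} does the job whenever invertible.
Answer: -\frac{33138}{36569} e_{1} + \frac{7938}{36569} e_{2}


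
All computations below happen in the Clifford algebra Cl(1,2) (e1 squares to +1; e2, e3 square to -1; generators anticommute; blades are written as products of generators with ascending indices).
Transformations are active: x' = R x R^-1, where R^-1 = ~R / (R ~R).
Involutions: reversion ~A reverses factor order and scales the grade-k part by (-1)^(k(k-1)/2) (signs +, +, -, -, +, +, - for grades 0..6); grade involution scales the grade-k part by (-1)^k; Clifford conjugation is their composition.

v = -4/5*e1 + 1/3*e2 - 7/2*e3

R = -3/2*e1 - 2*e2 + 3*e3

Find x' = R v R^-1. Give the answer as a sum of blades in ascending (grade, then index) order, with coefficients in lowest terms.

~R = -3/2*e1 - 2*e2 + 3*e3, and R ~R = -43/4, so R^-1 = ~R / (-43/4).
R v = 371/30 - 21/10*e1 e2 + 153/20*e1 e3 + 6*e2 e3
Answer: 914/215*e1 + 2753/645*e2 - 1463/430*e3


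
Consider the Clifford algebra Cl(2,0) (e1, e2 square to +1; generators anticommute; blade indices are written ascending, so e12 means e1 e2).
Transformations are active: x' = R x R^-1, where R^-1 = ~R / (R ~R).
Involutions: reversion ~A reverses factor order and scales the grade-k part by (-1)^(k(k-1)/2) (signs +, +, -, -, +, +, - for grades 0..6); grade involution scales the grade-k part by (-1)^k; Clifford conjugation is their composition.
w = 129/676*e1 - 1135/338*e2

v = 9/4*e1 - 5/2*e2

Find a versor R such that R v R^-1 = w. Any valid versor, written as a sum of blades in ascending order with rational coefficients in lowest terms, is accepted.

Sketch: the shared square 181/16 makes R = v + w = 825/338*e1 - 990/169*e2 the natural versor; its sandwich fixes that direction, negates (v - w)/2, and sends v to w.
Answer: 825/338*e1 - 990/169*e2


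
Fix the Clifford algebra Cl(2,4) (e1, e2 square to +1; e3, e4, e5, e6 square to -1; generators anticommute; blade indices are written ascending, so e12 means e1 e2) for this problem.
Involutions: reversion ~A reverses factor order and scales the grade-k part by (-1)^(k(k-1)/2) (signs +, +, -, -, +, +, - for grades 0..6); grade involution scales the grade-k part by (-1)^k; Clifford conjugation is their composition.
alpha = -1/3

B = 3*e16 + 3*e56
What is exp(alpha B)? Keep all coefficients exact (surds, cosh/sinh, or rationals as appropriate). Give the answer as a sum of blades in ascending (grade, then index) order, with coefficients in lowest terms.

B^2 term by term: the squares give (3)^2*(e16)^2 + (3)^2*(e56)^2 = 9*(+1) + 9*(-1) = 0 (each basis 2-blade squares to minus the product of its generators' squares); cross terms between blades sharing an index anticommute and cancel. So B^2 = 0.
B^2 = 0, so the series closes: exp(alpha B) = 1 + alpha B (parabolic case).
Answer: 1 - e16 - e56


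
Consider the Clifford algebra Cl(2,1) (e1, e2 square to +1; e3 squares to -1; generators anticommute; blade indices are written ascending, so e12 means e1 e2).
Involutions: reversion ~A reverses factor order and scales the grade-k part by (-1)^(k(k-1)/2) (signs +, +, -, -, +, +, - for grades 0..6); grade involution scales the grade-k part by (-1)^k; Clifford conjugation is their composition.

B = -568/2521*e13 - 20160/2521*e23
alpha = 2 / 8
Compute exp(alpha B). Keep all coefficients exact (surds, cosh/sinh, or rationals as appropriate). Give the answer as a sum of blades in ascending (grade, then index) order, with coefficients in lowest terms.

B^2 term by term: the squares give (-568/2521)^2*(e13)^2 + (-20160/2521)^2*(e23)^2 = 322624/6355441*(+1) + 406425600/6355441*(+1) = 64 (each basis 2-blade squares to minus the product of its generators' squares); cross terms between blades sharing an index anticommute and cancel. So B^2 = 64.
B^2 = 64 — since the square is positive, the closed form is hyperbolic: l = 8, alpha*l = 2, so exp(alpha B) = cosh(2) + (sinh(2)/8)*B = cosh(2) + (sinh(2)/8)*B.
Answer: cosh(2) - 71*sinh(2)/2521*e13 - 2520*sinh(2)/2521*e23


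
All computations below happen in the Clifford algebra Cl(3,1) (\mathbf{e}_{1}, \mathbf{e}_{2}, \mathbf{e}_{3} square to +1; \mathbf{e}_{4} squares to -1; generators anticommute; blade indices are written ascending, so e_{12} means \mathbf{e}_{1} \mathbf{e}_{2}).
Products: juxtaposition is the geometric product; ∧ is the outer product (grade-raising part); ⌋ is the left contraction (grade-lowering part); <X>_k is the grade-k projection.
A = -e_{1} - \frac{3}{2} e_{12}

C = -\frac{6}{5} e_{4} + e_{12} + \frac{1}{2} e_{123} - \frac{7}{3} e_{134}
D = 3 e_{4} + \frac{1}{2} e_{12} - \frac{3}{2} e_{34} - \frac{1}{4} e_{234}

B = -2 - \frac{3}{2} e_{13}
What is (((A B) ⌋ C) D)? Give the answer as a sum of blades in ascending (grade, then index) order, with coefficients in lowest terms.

step 1: 2 e_{1} + \frac{3}{2} e_{3} + 3 e_{12} - \frac{9}{4} e_{23}
step 2: -3 + \frac{9}{8} e_{1} + 2 e_{2} - \frac{3}{2} e_{3} + \frac{3}{4} e_{12} + \frac{7}{2} e_{14} + e_{23} - \frac{14}{3} e_{34}
step 3: \frac{53}{8} - \frac{23}{2} e_{1} + \frac{83}{48} e_{2} + 14 e_{3} - \frac{13}{2} e_{4} - \frac{3}{2} e_{12} - \frac{23}{4} e_{13} + \frac{27}{8} e_{14} + \frac{47}{8} e_{24} - \frac{1}{2} e_{34} + \frac{1}{8} e_{123} + \frac{9}{4} e_{124} - \frac{15}{8} e_{134} + \frac{3}{4} e_{234} - \frac{359}{96} e_{1234}
Answer: \frac{53}{8} - \frac{23}{2} e_{1} + \frac{83}{48} e_{2} + 14 e_{3} - \frac{13}{2} e_{4} - \frac{3}{2} e_{12} - \frac{23}{4} e_{13} + \frac{27}{8} e_{14} + \frac{47}{8} e_{24} - \frac{1}{2} e_{34} + \frac{1}{8} e_{123} + \frac{9}{4} e_{124} - \frac{15}{8} e_{134} + \frac{3}{4} e_{234} - \frac{359}{96} e_{1234}


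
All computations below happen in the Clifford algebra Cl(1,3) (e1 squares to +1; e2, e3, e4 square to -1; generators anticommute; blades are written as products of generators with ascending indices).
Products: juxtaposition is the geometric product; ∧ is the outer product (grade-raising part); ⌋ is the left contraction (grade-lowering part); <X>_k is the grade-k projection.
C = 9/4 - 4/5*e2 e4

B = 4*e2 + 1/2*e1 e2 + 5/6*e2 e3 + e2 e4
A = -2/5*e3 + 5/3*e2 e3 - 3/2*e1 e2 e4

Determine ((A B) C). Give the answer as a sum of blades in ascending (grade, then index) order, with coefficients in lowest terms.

step 1: -25/18 + 3/2*e1 - 1/3*e2 + 20/3*e3 - 3/4*e4 + 5/6*e1 e3 - 6*e1 e4 + 8/5*e2 e3 + 5/3*e3 e4 - 1/5*e1 e2 e3 + 5/4*e1 e3 e4 + 2/5*e2 e3 e4
step 2: -25/8 + 27/8*e1 - 3/20*e2 + 367/25*e3 - 469/240*e4 + 24/5*e1 e2 + 15/8*e1 e3 - 27/2*e1 e4 + 74/15*e2 e3 + 10/9*e2 e4 + 247/100*e3 e4 + 11/20*e1 e2 e3 - 6/5*e1 e2 e4 + 1189/400*e1 e3 e4 + 187/30*e2 e3 e4 + 2/3*e1 e2 e3 e4
Answer: -25/8 + 27/8*e1 - 3/20*e2 + 367/25*e3 - 469/240*e4 + 24/5*e1 e2 + 15/8*e1 e3 - 27/2*e1 e4 + 74/15*e2 e3 + 10/9*e2 e4 + 247/100*e3 e4 + 11/20*e1 e2 e3 - 6/5*e1 e2 e4 + 1189/400*e1 e3 e4 + 187/30*e2 e3 e4 + 2/3*e1 e2 e3 e4


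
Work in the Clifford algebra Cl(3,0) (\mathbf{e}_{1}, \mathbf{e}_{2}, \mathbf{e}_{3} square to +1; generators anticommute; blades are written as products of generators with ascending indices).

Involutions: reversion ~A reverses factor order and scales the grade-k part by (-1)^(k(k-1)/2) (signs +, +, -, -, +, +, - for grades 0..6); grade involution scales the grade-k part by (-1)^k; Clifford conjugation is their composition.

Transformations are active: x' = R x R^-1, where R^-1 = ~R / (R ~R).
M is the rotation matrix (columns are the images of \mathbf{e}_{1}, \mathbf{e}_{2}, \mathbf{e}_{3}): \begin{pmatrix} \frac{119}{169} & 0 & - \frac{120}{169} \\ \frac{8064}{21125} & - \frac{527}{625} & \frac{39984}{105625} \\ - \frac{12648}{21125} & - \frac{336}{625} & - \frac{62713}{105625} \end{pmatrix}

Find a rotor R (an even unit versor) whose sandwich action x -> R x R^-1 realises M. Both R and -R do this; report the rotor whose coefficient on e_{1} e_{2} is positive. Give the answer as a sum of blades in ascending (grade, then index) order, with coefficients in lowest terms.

Method: write R = a + b12*e_{1} e_{2} + b13*e_{1} e_{3} + b23*e_{2} e_{3} with a^2 + b12^2 + b13^2 + b23^2 = 1 (so R^-1 = ~R). Expanding the columns R e_j ~R gives tr M = 4a^2 - 1 and, from the antisymmetric part, M21 - M12 = -4a*b12, M13 - M31 = 4a*b13, M32 - M23 = -4a*b23.
Here tr M = -\frac{77401}{105625}, so a^2 = (1 + tr M)/4 = \frac{7056}{105625} and a = ±\frac{84}{325}. Taking a = \frac{84}{325}: M21 - M12 = \frac{8064}{21125}, M13 - M31 = -\frac{2352}{21125}, M32 - M23 = -\frac{96768}{105625}, giving b12 = -\frac{24}{65}, b13 = -\frac{7}{65}, b23 = \frac{288}{325}, i.e. R = \frac{84}{325} - \frac{24}{65} e_{1} e_{2} - \frac{7}{65} e_{1} e_{3} + \frac{288}{325} e_{2} e_{3}.
Its e_{1} e_{2} coefficient is negative, so report the other preimage -R.
Answer: -\frac{84}{325} + \frac{24}{65} e_{1} e_{2} + \frac{7}{65} e_{1} e_{3} - \frac{288}{325} e_{2} e_{3}. Uniqueness: Spin(3) -> SO(3) maps R and -R to the same rotation of trace -\frac{77401}{105625}; fixing the sign of the e_{1} e_{2} coefficient removes the ambiguity.


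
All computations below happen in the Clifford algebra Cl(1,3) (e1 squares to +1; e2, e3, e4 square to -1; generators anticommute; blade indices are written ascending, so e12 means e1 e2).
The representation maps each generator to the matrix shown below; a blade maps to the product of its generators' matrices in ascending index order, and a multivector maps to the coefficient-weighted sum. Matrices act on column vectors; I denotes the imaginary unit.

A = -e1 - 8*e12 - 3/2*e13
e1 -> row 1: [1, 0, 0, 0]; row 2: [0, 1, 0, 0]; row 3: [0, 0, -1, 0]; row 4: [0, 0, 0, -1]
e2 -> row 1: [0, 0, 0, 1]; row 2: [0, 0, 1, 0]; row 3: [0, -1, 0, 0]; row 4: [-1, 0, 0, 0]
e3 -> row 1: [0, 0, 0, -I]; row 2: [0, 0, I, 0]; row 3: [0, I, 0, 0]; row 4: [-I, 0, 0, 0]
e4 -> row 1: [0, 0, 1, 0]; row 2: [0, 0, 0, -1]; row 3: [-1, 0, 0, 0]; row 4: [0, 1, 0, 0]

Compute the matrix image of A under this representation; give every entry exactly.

Bivector images (products of the table entries): rho(e12) = rho(e1)rho(e2) = row 1: [0, 0, 0, 1]; row 2: [0, 0, 1, 0]; row 3: [0, 1, 0, 0]; row 4: [1, 0, 0, 0]; rho(e13) = rho(e1)rho(e3) = row 1: [0, 0, 0, -I]; row 2: [0, 0, I, 0]; row 3: [0, -I, 0, 0]; row 4: [I, 0, 0, 0].
M = (-1)*rho(e1) + (-8)*rho(e12) + (-3/2)*rho(e13), summed entrywise:
Answer: row 1: [-1, 0, 0, -8 + 3*I/2]; row 2: [0, -1, -8 - 3*I/2, 0]; row 3: [0, -8 + 3*I/2, 1, 0]; row 4: [-8 - 3*I/2, 0, 0, 1]


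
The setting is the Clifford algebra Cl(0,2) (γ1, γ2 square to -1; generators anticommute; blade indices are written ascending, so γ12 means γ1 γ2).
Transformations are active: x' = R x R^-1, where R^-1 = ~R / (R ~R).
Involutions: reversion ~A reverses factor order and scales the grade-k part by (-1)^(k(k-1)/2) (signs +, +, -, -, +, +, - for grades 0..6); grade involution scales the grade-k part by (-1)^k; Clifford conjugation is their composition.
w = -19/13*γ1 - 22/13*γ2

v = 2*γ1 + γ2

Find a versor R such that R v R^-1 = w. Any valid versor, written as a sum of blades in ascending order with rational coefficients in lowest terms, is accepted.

The midline construction: v and w both square to -5, so reflecting in their sum 7/13*γ1 - 9/13*γ2 exchanges them.
Answer: 7/13*γ1 - 9/13*γ2


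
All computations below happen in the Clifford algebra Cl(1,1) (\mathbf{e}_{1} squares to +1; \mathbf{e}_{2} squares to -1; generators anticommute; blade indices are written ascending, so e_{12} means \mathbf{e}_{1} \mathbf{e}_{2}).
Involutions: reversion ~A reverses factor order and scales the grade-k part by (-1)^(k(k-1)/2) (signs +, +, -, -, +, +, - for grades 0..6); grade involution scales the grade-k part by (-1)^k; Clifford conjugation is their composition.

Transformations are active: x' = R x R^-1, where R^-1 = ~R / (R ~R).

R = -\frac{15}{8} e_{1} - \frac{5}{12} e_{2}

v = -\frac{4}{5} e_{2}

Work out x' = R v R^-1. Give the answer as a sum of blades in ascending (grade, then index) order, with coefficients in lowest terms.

~R = -\frac{15}{8} e_{1} - \frac{5}{12} e_{2}, and R ~R = \frac{1925}{576}, so R^-1 = ~R / (\frac{1925}{576}).
R v = -\frac{1}{3} + \frac{3}{2} e_{12}
Answer: \frac{144}{385} e_{1} + \frac{68}{77} e_{2}


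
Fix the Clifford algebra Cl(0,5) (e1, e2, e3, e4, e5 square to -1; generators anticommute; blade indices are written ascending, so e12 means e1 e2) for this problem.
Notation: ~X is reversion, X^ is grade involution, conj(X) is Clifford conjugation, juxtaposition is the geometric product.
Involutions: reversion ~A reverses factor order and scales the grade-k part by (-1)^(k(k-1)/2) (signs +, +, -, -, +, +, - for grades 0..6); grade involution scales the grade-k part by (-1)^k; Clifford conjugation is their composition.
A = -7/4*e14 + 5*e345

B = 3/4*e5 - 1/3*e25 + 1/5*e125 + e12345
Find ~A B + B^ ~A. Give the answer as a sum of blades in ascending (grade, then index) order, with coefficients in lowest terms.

first term: -5*e12 + 15/4*e34 + 21/16*e145 + 5/3*e234 - 7/4*e235 - 7/20*e245 + e1234 + 7/12*e1245
second term: 5*e12 - 15/4*e34 - 21/16*e145 - 5/3*e234 + 7/4*e235 - 7/20*e245 - e1234 + 7/12*e1245
Answer: -7/10*e245 + 7/6*e1245


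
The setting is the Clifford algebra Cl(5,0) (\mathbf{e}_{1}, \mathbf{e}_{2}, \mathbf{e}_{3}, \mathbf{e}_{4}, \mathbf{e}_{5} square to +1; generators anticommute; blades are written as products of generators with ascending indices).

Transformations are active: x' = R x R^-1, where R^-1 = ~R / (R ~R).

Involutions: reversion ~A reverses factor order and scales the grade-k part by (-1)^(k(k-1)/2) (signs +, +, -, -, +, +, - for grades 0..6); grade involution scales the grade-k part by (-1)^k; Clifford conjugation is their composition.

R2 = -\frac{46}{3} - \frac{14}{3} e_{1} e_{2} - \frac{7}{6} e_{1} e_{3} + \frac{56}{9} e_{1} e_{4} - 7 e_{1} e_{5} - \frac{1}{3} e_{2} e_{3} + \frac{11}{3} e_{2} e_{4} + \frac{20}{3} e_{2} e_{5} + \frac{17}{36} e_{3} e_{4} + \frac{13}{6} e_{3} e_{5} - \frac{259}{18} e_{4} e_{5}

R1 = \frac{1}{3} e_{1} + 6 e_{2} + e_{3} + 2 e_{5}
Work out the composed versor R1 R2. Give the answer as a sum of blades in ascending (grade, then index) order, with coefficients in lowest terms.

Distribute over the terms of R1 (each basis-blade product reordered to ascending indices, repeated generators contracted through their squares):
(\frac{1}{3} e_{1}) R2 = -\frac{46}{9} e_{1} - \frac{14}{9} e_{2} - \frac{7}{18} e_{3} + \frac{56}{27} e_{4} - \frac{7}{3} e_{5} - \frac{1}{9} e_{1} e_{2} e_{3} + \frac{11}{9} e_{1} e_{2} e_{4} + \frac{20}{9} e_{1} e_{2} e_{5} + \frac{17}{108} e_{1} e_{3} e_{4} + \frac{13}{18} e_{1} e_{3} e_{5} - \frac{259}{54} e_{1} e_{4} e_{5}
(6 e_{2}) R2 = 28 e_{1} - 92 e_{2} - 2 e_{3} + 22 e_{4} + 40 e_{5} + 7 e_{1} e_{2} e_{3} - \frac{112}{3} e_{1} e_{2} e_{4} + 42 e_{1} e_{2} e_{5} + \frac{17}{6} e_{2} e_{3} e_{4} + 13 e_{2} e_{3} e_{5} - \frac{259}{3} e_{2} e_{4} e_{5}
(e_{3}) R2 = \frac{7}{6} e_{1} + \frac{1}{3} e_{2} - \frac{46}{3} e_{3} + \frac{17}{36} e_{4} + \frac{13}{6} e_{5} - \frac{14}{3} e_{1} e_{2} e_{3} - \frac{56}{9} e_{1} e_{3} e_{4} + 7 e_{1} e_{3} e_{5} - \frac{11}{3} e_{2} e_{3} e_{4} - \frac{20}{3} e_{2} e_{3} e_{5} - \frac{259}{18} e_{3} e_{4} e_{5}
(2 e_{5}) R2 = 14 e_{1} - \frac{40}{3} e_{2} - \frac{13}{3} e_{3} + \frac{259}{9} e_{4} - \frac{92}{3} e_{5} - \frac{28}{3} e_{1} e_{2} e_{5} - \frac{7}{3} e_{1} e_{3} e_{5} + \frac{112}{9} e_{1} e_{4} e_{5} - \frac{2}{3} e_{2} e_{3} e_{5} + \frac{22}{3} e_{2} e_{4} e_{5} + \frac{17}{18} e_{3} e_{4} e_{5}
Summing the partial products and collecting blades:
Answer: \frac{685}{18} e_{1} - \frac{959}{9} e_{2} - \frac{397}{18} e_{3} + \frac{5759}{108} e_{4} + \frac{55}{6} e_{5} + \frac{20}{9} e_{1} e_{2} e_{3} - \frac{325}{9} e_{1} e_{2} e_{4} + \frac{314}{9} e_{1} e_{2} e_{5} - \frac{655}{108} e_{1} e_{3} e_{4} + \frac{97}{18} e_{1} e_{3} e_{5} + \frac{413}{54} e_{1} e_{4} e_{5} - \frac{5}{6} e_{2} e_{3} e_{4} + \frac{17}{3} e_{2} e_{3} e_{5} - 79 e_{2} e_{4} e_{5} - \frac{121}{9} e_{3} e_{4} e_{5}


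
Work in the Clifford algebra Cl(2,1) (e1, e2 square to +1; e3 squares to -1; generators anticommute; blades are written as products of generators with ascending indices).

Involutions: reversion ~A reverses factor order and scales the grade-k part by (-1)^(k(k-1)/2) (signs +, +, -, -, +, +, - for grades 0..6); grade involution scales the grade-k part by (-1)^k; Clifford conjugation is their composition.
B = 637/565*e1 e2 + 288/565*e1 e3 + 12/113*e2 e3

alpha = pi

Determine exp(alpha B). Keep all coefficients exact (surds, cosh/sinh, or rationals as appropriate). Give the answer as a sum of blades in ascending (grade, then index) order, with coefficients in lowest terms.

B^2 term by term: the squares give (637/565)^2*(e1 e2)^2 + (288/565)^2*(e1 e3)^2 + (12/113)^2*(e2 e3)^2 = 405769/319225*(-1) + 82944/319225*(+1) + 144/12769*(+1) = -1 (each basis 2-blade squares to minus the product of its generators' squares); cross terms between blades sharing an index anticommute and cancel. So B^2 = -1.
B^2 = -1 — since the square is negative, the closed form is circular: l = 1, alpha*l = pi, so exp(alpha B) = cos(pi) + (sin(pi)/1)*B = -1 + (0)*B.
Answer: -1
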